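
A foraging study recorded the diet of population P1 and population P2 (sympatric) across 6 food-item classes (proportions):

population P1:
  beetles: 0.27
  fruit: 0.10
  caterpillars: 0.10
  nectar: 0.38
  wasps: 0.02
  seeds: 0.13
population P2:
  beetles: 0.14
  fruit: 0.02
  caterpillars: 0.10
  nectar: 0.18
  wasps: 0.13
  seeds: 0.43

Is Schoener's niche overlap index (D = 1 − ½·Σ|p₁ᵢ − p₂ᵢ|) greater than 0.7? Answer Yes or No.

No

Σ|p₁ᵢ − p₂ᵢ| = 0.13 + 0.08 + 0.00 + 0.20 + 0.11 + 0.30 = 0.82
D = 1 − ½ × 0.82 = 1 − 0.410 = 0.5900
D = 0.5900 < 0.7 → No.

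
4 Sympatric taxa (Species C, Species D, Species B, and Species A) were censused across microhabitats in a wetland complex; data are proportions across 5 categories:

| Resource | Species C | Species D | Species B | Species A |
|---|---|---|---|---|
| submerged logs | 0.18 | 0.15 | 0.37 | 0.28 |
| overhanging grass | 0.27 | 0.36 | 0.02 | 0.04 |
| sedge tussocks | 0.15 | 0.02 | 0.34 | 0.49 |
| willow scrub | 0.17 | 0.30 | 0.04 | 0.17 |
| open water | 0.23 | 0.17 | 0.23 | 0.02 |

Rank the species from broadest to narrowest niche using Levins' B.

Species C > Species D > Species B > Species A

Σp_Cᵢ² = 0.18² + 0.27² + 0.15² + 0.17² + 0.23² = 0.0324 + 0.0729 + 0.0225 + 0.0289 + 0.0529 = 0.2096
B_C = 1 / 0.2096 = 4.7710
Σp_Dᵢ² = 0.15² + 0.36² + 0.02² + 0.30² + 0.17² = 0.0225 + 0.1296 + 0.0004 + 0.0900 + 0.0289 = 0.2714
B_D = 1 / 0.2714 = 3.6846
Σp_Bᵢ² = 0.37² + 0.02² + 0.34² + 0.04² + 0.23² = 0.1369 + 0.0004 + 0.1156 + 0.0016 + 0.0529 = 0.3074
B_B = 1 / 0.3074 = 3.2531
Σp_Aᵢ² = 0.28² + 0.04² + 0.49² + 0.17² + 0.02² = 0.0784 + 0.0016 + 0.2401 + 0.0289 + 0.0004 = 0.3494
B_A = 1 / 0.3494 = 2.8620
Ranking by B (broadest → narrowest): Species C (4.77) > Species D (3.68) > Species B (3.25) > Species A (2.86)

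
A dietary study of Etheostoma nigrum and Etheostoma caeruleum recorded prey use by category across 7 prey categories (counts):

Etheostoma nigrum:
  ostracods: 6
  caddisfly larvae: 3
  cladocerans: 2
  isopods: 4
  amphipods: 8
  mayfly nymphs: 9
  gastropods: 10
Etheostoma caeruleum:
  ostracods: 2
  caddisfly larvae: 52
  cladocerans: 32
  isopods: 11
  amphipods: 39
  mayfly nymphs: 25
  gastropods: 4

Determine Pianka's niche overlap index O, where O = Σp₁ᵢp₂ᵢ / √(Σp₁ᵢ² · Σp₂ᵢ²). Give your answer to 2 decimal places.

Proportions for Etheostoma nigrum (n=42): 6/42=0.1429, 3/42=0.0714, 2/42=0.0476, 4/42=0.0952, 8/42=0.1905, 9/42=0.2143, 10/42=0.2381
Proportions for Etheostoma caeruleum (n=165): 2/165=0.0121, 52/165=0.3152, 32/165=0.1939, 11/165=0.0667, 39/165=0.2364, 25/165=0.1515, 4/165=0.0242
Σ p₁ᵢp₂ᵢ = 0.001729 + 0.022505 + 0.009230 + 0.006350 + 0.045034 + 0.032466 + 0.005762 = 0.123076
Σp_1ᵢ² = 0.1429² + 0.0714² + 0.0476² + 0.0952² + 0.1905² + 0.2143² + 0.2381² = 0.020420 + 0.005098 + 0.002266 + 0.009063 + 0.036290 + 0.045924 + 0.056692 = 0.175753
Σp_2ᵢ² = 0.0121² + 0.3152² + 0.1939² + 0.0667² + 0.2364² + 0.1515² + 0.0242² = 0.000146 + 0.099351 + 0.037597 + 0.004449 + 0.055885 + 0.022952 + 0.000586 = 0.220966
O = 0.123076 / √(0.175753 × 0.220966) = 0.123076 / 0.1970671 = 0.6245

0.62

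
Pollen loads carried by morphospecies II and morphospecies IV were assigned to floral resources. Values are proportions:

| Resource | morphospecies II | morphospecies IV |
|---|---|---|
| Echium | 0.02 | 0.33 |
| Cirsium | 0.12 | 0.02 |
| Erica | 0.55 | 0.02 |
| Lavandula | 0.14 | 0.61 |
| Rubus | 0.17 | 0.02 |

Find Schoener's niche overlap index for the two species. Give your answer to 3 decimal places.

Σ|p₁ᵢ − p₂ᵢ| = 0.31 + 0.10 + 0.53 + 0.47 + 0.15 = 1.56
D = 1 − ½ × 1.56 = 1 − 0.780 = 0.22000

0.220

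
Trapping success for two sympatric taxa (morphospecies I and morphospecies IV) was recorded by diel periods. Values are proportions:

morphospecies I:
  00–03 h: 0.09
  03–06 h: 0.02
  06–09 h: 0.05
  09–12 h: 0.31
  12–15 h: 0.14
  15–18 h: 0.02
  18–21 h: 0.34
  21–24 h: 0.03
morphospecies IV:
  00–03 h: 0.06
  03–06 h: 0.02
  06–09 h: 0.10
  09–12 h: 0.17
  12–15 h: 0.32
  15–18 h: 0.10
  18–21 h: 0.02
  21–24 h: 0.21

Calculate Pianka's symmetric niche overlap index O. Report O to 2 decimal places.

0.56

Σ p₁ᵢp₂ᵢ = 0.0054 + 0.0004 + 0.0050 + 0.0527 + 0.0448 + 0.0020 + 0.0068 + 0.0063 = 0.1234
Σp_1ᵢ² = 0.09² + 0.02² + 0.05² + 0.31² + 0.14² + 0.02² + 0.34² + 0.03² = 0.0081 + 0.0004 + 0.0025 + 0.0961 + 0.0196 + 0.0004 + 0.1156 + 0.0009 = 0.2436
Σp_2ᵢ² = 0.06² + 0.02² + 0.10² + 0.17² + 0.32² + 0.10² + 0.02² + 0.21² = 0.0036 + 0.0004 + 0.0100 + 0.0289 + 0.1024 + 0.0100 + 0.0004 + 0.0441 = 0.1998
O = 0.1234 / √(0.2436 × 0.1998) = 0.1234 / 0.22062 = 0.5593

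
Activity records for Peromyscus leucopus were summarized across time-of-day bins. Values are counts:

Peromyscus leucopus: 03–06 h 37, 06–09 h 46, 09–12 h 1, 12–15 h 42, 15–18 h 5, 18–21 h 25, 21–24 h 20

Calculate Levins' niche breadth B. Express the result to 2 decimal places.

Proportions for Peromyscus leucopus (n=176): 37/176=0.2102, 46/176=0.2614, 1/176=0.0057, 42/176=0.2386, 5/176=0.0284, 25/176=0.1420, 20/176=0.1136
Σpᵢ² = 0.2102² + 0.2614² + 0.0057² + 0.2386² + 0.0284² + 0.1420² + 0.1136² = 0.044184 + 0.068330 + 0.000032 + 0.056930 + 0.000807 + 0.020164 + 0.012905 = 0.203352
B = 1 / 0.203352 = 4.9176

4.92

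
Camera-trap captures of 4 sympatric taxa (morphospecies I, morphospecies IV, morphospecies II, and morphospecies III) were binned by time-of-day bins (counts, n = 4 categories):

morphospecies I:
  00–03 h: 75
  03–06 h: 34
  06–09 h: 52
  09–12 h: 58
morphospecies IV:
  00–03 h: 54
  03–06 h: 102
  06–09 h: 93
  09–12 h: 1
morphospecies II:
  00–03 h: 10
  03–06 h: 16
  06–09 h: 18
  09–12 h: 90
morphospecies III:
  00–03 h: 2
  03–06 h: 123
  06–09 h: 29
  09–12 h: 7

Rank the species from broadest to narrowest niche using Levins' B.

morphospecies I > morphospecies IV > morphospecies II > morphospecies III

Proportions for morphospecies I (n=219): 75/219=0.3425, 34/219=0.1553, 52/219=0.2374, 58/219=0.2648
Proportions for morphospecies IV (n=250): 54/250=0.2160, 102/250=0.4080, 93/250=0.3720, 1/250=0.0040
Proportions for morphospecies II (n=134): 10/134=0.0746, 16/134=0.1194, 18/134=0.1343, 90/134=0.6716
Proportions for morphospecies III (n=161): 2/161=0.0124, 123/161=0.7640, 29/161=0.1801, 7/161=0.0435
Σp_Iᵢ² = 0.3425² + 0.1553² + 0.2374² + 0.2648² = 0.117306 + 0.024118 + 0.056359 + 0.070119 = 0.267902
B_I = 1 / 0.267902 = 3.7327
Σp_IVᵢ² = 0.2160² + 0.4080² + 0.3720² + 0.0040² = 0.046656 + 0.166464 + 0.138384 + 0.000016 = 0.351520
B_IV = 1 / 0.351520 = 2.8448
Σp_IIᵢ² = 0.0746² + 0.1194² + 0.1343² + 0.6716² = 0.005565 + 0.014256 + 0.018036 + 0.451047 = 0.488904
B_II = 1 / 0.488904 = 2.0454
Σp_IIIᵢ² = 0.0124² + 0.7640² + 0.1801² + 0.0435² = 0.000154 + 0.583696 + 0.032436 + 0.001892 = 0.618178
B_III = 1 / 0.618178 = 1.6177
Ranking by B (broadest → narrowest): morphospecies I (3.73) > morphospecies IV (2.84) > morphospecies II (2.05) > morphospecies III (1.62)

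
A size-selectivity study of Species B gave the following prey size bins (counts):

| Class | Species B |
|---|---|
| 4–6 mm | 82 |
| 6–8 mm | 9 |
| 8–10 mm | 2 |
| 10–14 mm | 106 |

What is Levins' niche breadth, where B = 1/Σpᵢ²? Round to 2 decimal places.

Proportions for Species B (n=199): 82/199=0.4121, 9/199=0.0452, 2/199=0.0101, 106/199=0.5327
Σpᵢ² = 0.4121² + 0.0452² + 0.0101² + 0.5327² = 0.169826 + 0.002043 + 0.000102 + 0.283769 = 0.455740
B = 1 / 0.455740 = 2.1942

2.19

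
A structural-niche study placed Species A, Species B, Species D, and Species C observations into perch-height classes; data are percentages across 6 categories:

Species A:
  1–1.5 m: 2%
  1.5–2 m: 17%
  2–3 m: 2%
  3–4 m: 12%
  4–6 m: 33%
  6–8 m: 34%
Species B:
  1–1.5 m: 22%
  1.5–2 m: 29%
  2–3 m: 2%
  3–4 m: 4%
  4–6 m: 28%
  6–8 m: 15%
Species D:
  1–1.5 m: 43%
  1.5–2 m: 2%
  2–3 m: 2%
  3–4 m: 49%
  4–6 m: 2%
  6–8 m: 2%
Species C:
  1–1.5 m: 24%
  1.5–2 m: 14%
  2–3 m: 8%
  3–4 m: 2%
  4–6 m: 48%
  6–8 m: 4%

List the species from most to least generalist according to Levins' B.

Species B > Species A > Species C > Species D

Convert percentages to proportions (divide by 100).
Σp_Aᵢ² = 0.02² + 0.17² + 0.02² + 0.12² + 0.33² + 0.34² = 0.0004 + 0.0289 + 0.0004 + 0.0144 + 0.1089 + 0.1156 = 0.2686
B_A = 1 / 0.2686 = 3.7230
Σp_Bᵢ² = 0.22² + 0.29² + 0.02² + 0.04² + 0.28² + 0.15² = 0.0484 + 0.0841 + 0.0004 + 0.0016 + 0.0784 + 0.0225 = 0.2354
B_B = 1 / 0.2354 = 4.2481
Σp_Dᵢ² = 0.43² + 0.02² + 0.02² + 0.49² + 0.02² + 0.02² = 0.1849 + 0.0004 + 0.0004 + 0.2401 + 0.0004 + 0.0004 = 0.4266
B_D = 1 / 0.4266 = 2.3441
Σp_Cᵢ² = 0.24² + 0.14² + 0.08² + 0.02² + 0.48² + 0.04² = 0.0576 + 0.0196 + 0.0064 + 0.0004 + 0.2304 + 0.0016 = 0.3160
B_C = 1 / 0.3160 = 3.1646
Ranking by B (broadest → narrowest): Species B (4.25) > Species A (3.72) > Species C (3.16) > Species D (2.34)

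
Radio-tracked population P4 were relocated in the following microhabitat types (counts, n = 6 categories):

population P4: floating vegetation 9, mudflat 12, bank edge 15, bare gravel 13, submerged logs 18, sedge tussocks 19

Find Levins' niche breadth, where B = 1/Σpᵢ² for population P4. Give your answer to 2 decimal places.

Proportions for population P4 (n=86): 9/86=0.1047, 12/86=0.1395, 15/86=0.1744, 13/86=0.1512, 18/86=0.2093, 19/86=0.2209
Σpᵢ² = 0.1047² + 0.1395² + 0.1744² + 0.1512² + 0.2093² + 0.2209² = 0.010962 + 0.019460 + 0.030415 + 0.022861 + 0.043806 + 0.048797 = 0.176301
B = 1 / 0.176301 = 5.6721

5.67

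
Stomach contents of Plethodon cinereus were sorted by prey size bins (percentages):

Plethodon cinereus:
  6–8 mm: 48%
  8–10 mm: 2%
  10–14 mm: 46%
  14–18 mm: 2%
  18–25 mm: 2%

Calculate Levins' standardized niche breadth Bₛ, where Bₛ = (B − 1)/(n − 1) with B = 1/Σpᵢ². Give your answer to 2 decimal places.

0.31

Convert percentages to proportions (divide by 100).
Σpᵢ² = 0.48² + 0.02² + 0.46² + 0.02² + 0.02² = 0.2304 + 0.0004 + 0.2116 + 0.0004 + 0.0004 = 0.4432
B = 1 / 0.4432 = 2.2563
Bₛ = (B − 1)/(n − 1) = (2.2563 − 1)/(5 − 1) = 1.2563/4 = 0.3141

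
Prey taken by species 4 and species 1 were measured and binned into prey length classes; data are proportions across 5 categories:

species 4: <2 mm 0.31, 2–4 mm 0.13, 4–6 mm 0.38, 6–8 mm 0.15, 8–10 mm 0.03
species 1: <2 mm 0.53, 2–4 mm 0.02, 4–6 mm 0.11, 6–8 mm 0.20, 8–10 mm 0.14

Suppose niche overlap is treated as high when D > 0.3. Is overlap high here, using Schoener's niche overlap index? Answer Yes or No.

Yes

Σ|p₁ᵢ − p₂ᵢ| = 0.22 + 0.11 + 0.27 + 0.05 + 0.11 = 0.76
D = 1 − ½ × 0.76 = 1 − 0.380 = 0.6200
D = 0.6200 > 0.3 → Yes.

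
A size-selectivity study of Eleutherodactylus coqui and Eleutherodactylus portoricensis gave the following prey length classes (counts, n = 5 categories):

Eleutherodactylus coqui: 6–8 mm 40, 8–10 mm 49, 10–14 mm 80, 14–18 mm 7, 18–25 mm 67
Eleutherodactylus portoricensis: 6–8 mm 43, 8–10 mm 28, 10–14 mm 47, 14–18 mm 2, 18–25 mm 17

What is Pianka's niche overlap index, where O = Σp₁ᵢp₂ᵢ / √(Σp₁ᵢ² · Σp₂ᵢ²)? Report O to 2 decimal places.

0.91

Proportions for Eleutherodactylus coqui (n=243): 40/243=0.1646, 49/243=0.2016, 80/243=0.3292, 7/243=0.0288, 67/243=0.2757
Proportions for Eleutherodactylus portoricensis (n=137): 43/137=0.3139, 28/137=0.2044, 47/137=0.3431, 2/137=0.0146, 17/137=0.1241
Σ p₁ᵢp₂ᵢ = 0.051668 + 0.041207 + 0.112949 + 0.000420 + 0.034214 = 0.240458
Σp_1ᵢ² = 0.1646² + 0.2016² + 0.3292² + 0.0288² + 0.2757² = 0.027093 + 0.040643 + 0.108373 + 0.000829 + 0.076010 = 0.252948
Σp_2ᵢ² = 0.3139² + 0.2044² + 0.3431² + 0.0146² + 0.1241² = 0.098533 + 0.041779 + 0.117718 + 0.000213 + 0.015401 = 0.273644
O = 0.240458 / √(0.252948 × 0.273644) = 0.240458 / 0.2630926 = 0.9140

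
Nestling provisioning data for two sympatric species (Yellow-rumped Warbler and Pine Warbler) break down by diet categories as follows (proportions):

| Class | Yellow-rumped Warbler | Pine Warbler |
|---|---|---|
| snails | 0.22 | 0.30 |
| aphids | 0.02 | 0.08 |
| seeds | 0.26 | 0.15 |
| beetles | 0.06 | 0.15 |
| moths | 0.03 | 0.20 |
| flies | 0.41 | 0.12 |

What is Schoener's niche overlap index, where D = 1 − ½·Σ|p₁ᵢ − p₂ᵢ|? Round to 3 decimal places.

0.600

Σ|p₁ᵢ − p₂ᵢ| = 0.08 + 0.06 + 0.11 + 0.09 + 0.17 + 0.29 = 0.80
D = 1 − ½ × 0.80 = 1 − 0.400 = 0.60000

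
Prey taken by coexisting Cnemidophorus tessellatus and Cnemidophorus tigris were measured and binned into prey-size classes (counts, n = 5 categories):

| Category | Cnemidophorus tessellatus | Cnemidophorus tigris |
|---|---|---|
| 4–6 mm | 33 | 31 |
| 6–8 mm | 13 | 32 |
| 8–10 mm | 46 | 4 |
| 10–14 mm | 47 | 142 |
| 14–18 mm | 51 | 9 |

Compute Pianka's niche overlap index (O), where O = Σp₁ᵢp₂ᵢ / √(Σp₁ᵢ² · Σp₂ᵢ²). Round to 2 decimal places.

0.65

Proportions for Cnemidophorus tessellatus (n=190): 33/190=0.1737, 13/190=0.0684, 46/190=0.2421, 47/190=0.2474, 51/190=0.2684
Proportions for Cnemidophorus tigris (n=218): 31/218=0.1422, 32/218=0.1468, 4/218=0.0183, 142/218=0.6514, 9/218=0.0413
Σ p₁ᵢp₂ᵢ = 0.024700 + 0.010041 + 0.004430 + 0.161156 + 0.011085 = 0.211412
Σp_1ᵢ² = 0.1737² + 0.0684² + 0.2421² + 0.2474² + 0.2684² = 0.030172 + 0.004679 + 0.058612 + 0.061207 + 0.072039 = 0.226709
Σp_2ᵢ² = 0.1422² + 0.1468² + 0.0183² + 0.6514² + 0.0413² = 0.020221 + 0.021550 + 0.000335 + 0.424322 + 0.001706 = 0.468134
O = 0.211412 / √(0.226709 × 0.468134) = 0.211412 / 0.3257763 = 0.6489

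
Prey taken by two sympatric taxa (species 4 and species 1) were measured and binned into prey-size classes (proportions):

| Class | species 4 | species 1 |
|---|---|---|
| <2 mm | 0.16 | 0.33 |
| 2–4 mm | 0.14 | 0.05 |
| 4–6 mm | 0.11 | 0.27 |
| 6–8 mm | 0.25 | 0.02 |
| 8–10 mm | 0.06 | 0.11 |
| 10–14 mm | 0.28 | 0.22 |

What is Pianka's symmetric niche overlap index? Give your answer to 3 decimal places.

0.731

Σ p₁ᵢp₂ᵢ = 0.0528 + 0.0070 + 0.0297 + 0.0050 + 0.0066 + 0.0616 = 0.1627
Σp_1ᵢ² = 0.16² + 0.14² + 0.11² + 0.25² + 0.06² + 0.28² = 0.0256 + 0.0196 + 0.0121 + 0.0625 + 0.0036 + 0.0784 = 0.2018
Σp_2ᵢ² = 0.33² + 0.05² + 0.27² + 0.02² + 0.11² + 0.22² = 0.1089 + 0.0025 + 0.0729 + 0.0004 + 0.0121 + 0.0484 = 0.2452
O = 0.1627 / √(0.2018 × 0.2452) = 0.1627 / 0.222444 = 0.73142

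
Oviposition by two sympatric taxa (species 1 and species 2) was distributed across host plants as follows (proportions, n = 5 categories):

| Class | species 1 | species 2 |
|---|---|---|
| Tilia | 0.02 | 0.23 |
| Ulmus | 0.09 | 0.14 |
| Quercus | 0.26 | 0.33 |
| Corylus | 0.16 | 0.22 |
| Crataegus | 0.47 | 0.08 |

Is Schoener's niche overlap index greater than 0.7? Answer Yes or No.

Σ|p₁ᵢ − p₂ᵢ| = 0.21 + 0.05 + 0.07 + 0.06 + 0.39 = 0.78
D = 1 − ½ × 0.78 = 1 − 0.390 = 0.6100
D = 0.6100 < 0.7 → No.

No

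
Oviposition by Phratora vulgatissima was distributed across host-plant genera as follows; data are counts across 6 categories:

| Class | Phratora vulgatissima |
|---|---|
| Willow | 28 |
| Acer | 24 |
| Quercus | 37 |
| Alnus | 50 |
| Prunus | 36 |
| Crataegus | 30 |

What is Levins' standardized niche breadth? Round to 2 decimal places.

0.93

Proportions for Phratora vulgatissima (n=205): 28/205=0.1366, 24/205=0.1171, 37/205=0.1805, 50/205=0.2439, 36/205=0.1756, 30/205=0.1463
Σpᵢ² = 0.1366² + 0.1171² + 0.1805² + 0.2439² + 0.1756² + 0.1463² = 0.018660 + 0.013712 + 0.032580 + 0.059487 + 0.030835 + 0.021404 = 0.176678
B = 1 / 0.176678 = 5.6600
Bₛ = (B − 1)/(n − 1) = (5.6600 − 1)/(6 − 1) = 4.6600/5 = 0.9320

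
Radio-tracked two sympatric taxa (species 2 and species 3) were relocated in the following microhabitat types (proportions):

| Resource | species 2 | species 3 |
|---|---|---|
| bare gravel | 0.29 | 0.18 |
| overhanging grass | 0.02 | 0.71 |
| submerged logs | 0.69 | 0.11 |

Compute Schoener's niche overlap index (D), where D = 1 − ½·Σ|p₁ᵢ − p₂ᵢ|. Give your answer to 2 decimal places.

Σ|p₁ᵢ − p₂ᵢ| = 0.11 + 0.69 + 0.58 = 1.38
D = 1 − ½ × 1.38 = 1 − 0.690 = 0.3100

0.31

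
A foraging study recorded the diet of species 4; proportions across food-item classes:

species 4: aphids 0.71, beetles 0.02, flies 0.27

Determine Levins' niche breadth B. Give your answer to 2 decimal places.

1.73

Σpᵢ² = 0.71² + 0.02² + 0.27² = 0.5041 + 0.0004 + 0.0729 = 0.5774
B = 1 / 0.5774 = 1.7319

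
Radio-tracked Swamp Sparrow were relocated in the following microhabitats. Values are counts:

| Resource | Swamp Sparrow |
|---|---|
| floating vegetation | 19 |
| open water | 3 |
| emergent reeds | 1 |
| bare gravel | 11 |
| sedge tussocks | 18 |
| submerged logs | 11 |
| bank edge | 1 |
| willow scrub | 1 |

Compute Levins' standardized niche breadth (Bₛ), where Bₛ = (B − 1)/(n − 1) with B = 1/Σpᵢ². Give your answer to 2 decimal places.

0.50

Proportions for Swamp Sparrow (n=65): 19/65=0.2923, 3/65=0.0462, 1/65=0.0154, 11/65=0.1692, 18/65=0.2769, 11/65=0.1692, 1/65=0.0154, 1/65=0.0154
Σpᵢ² = 0.2923² + 0.0462² + 0.0154² + 0.1692² + 0.2769² + 0.1692² + 0.0154² + 0.0154² = 0.085439 + 0.002134 + 0.000237 + 0.028629 + 0.076674 + 0.028629 + 0.000237 + 0.000237 = 0.222216
B = 1 / 0.222216 = 4.5001
Bₛ = (B − 1)/(n − 1) = (4.5001 − 1)/(8 − 1) = 3.5001/7 = 0.5000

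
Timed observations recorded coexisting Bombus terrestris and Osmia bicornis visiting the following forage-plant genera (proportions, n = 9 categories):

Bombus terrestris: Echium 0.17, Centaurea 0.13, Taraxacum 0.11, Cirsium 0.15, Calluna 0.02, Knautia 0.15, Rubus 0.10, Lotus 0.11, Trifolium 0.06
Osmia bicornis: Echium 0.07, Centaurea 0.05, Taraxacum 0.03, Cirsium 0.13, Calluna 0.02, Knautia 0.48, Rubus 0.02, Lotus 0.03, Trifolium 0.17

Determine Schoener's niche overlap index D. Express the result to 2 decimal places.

0.56

Σ|p₁ᵢ − p₂ᵢ| = 0.10 + 0.08 + 0.08 + 0.02 + 0.00 + 0.33 + 0.08 + 0.08 + 0.11 = 0.88
D = 1 − ½ × 0.88 = 1 − 0.440 = 0.5600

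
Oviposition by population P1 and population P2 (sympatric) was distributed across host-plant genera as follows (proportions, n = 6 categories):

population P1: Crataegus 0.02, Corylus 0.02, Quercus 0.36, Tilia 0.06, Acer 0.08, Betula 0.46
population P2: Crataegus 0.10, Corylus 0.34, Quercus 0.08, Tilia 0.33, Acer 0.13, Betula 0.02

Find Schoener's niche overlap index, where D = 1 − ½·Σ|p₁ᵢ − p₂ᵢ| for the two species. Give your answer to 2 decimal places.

Σ|p₁ᵢ − p₂ᵢ| = 0.08 + 0.32 + 0.28 + 0.27 + 0.05 + 0.44 = 1.44
D = 1 − ½ × 1.44 = 1 − 0.720 = 0.2800

0.28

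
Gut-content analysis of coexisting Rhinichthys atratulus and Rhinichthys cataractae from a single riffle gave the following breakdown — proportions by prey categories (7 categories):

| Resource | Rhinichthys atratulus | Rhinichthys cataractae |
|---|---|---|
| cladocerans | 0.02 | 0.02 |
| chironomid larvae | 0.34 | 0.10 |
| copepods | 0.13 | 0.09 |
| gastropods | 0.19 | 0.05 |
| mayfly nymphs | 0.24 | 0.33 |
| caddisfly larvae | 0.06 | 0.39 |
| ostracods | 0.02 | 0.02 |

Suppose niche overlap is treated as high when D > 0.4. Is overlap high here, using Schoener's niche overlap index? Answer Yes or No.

Yes

Σ|p₁ᵢ − p₂ᵢ| = 0.00 + 0.24 + 0.04 + 0.14 + 0.09 + 0.33 + 0.00 = 0.84
D = 1 − ½ × 0.84 = 1 − 0.420 = 0.5800
D = 0.5800 > 0.4 → Yes.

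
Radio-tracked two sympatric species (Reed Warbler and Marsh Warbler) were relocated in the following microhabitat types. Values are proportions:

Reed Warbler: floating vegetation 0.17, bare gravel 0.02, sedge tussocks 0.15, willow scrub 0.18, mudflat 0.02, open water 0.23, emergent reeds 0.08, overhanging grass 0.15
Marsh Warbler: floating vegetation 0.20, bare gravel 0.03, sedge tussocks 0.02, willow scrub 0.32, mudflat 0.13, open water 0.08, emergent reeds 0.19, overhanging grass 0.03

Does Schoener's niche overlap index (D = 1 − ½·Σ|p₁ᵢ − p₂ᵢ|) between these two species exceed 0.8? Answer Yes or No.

No

Σ|p₁ᵢ − p₂ᵢ| = 0.03 + 0.01 + 0.13 + 0.14 + 0.11 + 0.15 + 0.11 + 0.12 = 0.80
D = 1 − ½ × 0.80 = 1 − 0.400 = 0.6000
D = 0.6000 < 0.8 → No.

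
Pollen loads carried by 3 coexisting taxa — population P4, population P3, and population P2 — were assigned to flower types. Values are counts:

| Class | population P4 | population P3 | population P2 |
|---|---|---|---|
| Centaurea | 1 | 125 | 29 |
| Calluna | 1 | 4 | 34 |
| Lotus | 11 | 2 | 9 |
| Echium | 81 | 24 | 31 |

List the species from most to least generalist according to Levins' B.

population P2 > population P3 > population P4

Proportions for population P4 (n=94): 1/94=0.0106, 1/94=0.0106, 11/94=0.1170, 81/94=0.8617
Proportions for population P3 (n=155): 125/155=0.8065, 4/155=0.0258, 2/155=0.0129, 24/155=0.1548
Proportions for population P2 (n=103): 29/103=0.2816, 34/103=0.3301, 9/103=0.0874, 31/103=0.3010
Σp_P4ᵢ² = 0.0106² + 0.0106² + 0.1170² + 0.8617² = 0.000112 + 0.000112 + 0.013689 + 0.742527 = 0.756440
B_P4 = 1 / 0.756440 = 1.3220
Σp_P3ᵢ² = 0.8065² + 0.0258² + 0.0129² + 0.1548² = 0.650442 + 0.000666 + 0.000166 + 0.023963 = 0.675237
B_P3 = 1 / 0.675237 = 1.4810
Σp_P2ᵢ² = 0.2816² + 0.3301² + 0.0874² + 0.3010² = 0.079299 + 0.108966 + 0.007639 + 0.090601 = 0.286505
B_P2 = 1 / 0.286505 = 3.4903
Ranking by B (broadest → narrowest): population P2 (3.49) > population P3 (1.48) > population P4 (1.32)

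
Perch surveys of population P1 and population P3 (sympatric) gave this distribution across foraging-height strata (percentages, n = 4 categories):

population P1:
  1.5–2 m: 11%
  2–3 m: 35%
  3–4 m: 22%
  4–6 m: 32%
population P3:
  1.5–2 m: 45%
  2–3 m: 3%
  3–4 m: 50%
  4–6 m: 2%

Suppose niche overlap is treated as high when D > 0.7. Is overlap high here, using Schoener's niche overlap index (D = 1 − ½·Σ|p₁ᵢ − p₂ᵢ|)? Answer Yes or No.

Convert percentages to proportions (divide by 100).
Σ|p₁ᵢ − p₂ᵢ| = 0.34 + 0.32 + 0.28 + 0.30 = 1.24
D = 1 − ½ × 1.24 = 1 − 0.620 = 0.3800
D = 0.3800 < 0.7 → No.

No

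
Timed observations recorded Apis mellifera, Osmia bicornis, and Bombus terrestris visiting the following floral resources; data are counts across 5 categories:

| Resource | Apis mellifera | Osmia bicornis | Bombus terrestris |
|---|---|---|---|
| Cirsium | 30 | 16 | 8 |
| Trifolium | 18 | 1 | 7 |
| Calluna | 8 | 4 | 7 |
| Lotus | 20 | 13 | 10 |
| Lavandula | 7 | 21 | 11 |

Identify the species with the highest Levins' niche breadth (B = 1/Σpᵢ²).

Bombus terrestris

Proportions for Apis mellifera (n=83): 30/83=0.3614, 18/83=0.2169, 8/83=0.0964, 20/83=0.2410, 7/83=0.0843
Proportions for Osmia bicornis (n=55): 16/55=0.2909, 1/55=0.0182, 4/55=0.0727, 13/55=0.2364, 21/55=0.3818
Proportions for Bombus terrestris (n=43): 8/43=0.1860, 7/43=0.1628, 7/43=0.1628, 10/43=0.2326, 11/43=0.2558
Σp_mellᵢ² = 0.3614² + 0.2169² + 0.0964² + 0.2410² + 0.0843² = 0.130610 + 0.047046 + 0.009293 + 0.058081 + 0.007106 = 0.252136
B_mell = 1 / 0.252136 = 3.9661
Σp_bicoᵢ² = 0.2909² + 0.0182² + 0.0727² + 0.2364² + 0.3818² = 0.084623 + 0.000331 + 0.005285 + 0.055885 + 0.145771 = 0.291895
B_bico = 1 / 0.291895 = 3.4259
Σp_terrᵢ² = 0.1860² + 0.1628² + 0.1628² + 0.2326² + 0.2558² = 0.034596 + 0.026504 + 0.026504 + 0.054103 + 0.065434 = 0.207141
B_terr = 1 / 0.207141 = 4.8276
Highest B → broadest niche (most generalist): Bombus terrestris (B = 4.83).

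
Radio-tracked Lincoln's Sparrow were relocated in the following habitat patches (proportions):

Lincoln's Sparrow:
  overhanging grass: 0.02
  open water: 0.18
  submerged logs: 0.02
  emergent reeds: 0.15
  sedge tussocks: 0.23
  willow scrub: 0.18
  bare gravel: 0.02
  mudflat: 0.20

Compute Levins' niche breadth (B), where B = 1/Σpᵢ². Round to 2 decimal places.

5.51

Σpᵢ² = 0.02² + 0.18² + 0.02² + 0.15² + 0.23² + 0.18² + 0.02² + 0.20² = 0.0004 + 0.0324 + 0.0004 + 0.0225 + 0.0529 + 0.0324 + 0.0004 + 0.0400 = 0.1814
B = 1 / 0.1814 = 5.5127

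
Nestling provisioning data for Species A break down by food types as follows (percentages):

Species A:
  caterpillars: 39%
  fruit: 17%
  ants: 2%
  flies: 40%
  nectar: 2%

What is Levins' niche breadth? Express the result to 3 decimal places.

Convert percentages to proportions (divide by 100).
Σpᵢ² = 0.39² + 0.17² + 0.02² + 0.40² + 0.02² = 0.1521 + 0.0289 + 0.0004 + 0.1600 + 0.0004 = 0.3418
B = 1 / 0.3418 = 2.92569

2.926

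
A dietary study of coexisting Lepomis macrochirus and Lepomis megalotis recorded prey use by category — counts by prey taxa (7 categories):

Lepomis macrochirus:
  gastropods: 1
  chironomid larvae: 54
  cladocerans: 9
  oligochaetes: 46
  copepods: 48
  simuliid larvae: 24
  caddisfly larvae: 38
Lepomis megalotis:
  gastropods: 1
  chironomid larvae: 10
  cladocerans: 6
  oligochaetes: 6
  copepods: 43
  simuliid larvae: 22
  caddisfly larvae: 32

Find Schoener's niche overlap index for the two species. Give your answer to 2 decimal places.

Proportions for Lepomis macrochirus (n=220): 1/220=0.0045, 54/220=0.2455, 9/220=0.0409, 46/220=0.2091, 48/220=0.2182, 24/220=0.1091, 38/220=0.1727
Proportions for Lepomis megalotis (n=120): 1/120=0.0083, 10/120=0.0833, 6/120=0.0500, 6/120=0.0500, 43/120=0.3583, 22/120=0.1833, 32/120=0.2667
Σ|p₁ᵢ − p₂ᵢ| = 0.0038 + 0.1622 + 0.0091 + 0.1591 + 0.1401 + 0.0742 + 0.0940 = 0.6425
D = 1 − ½ × 0.6425 = 1 − 0.32125 = 0.67875

0.68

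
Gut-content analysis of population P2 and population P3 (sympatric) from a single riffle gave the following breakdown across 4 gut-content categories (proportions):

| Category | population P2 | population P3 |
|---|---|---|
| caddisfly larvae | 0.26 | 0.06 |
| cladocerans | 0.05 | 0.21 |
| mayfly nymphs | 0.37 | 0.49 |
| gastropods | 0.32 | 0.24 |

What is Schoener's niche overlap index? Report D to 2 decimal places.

Σ|p₁ᵢ − p₂ᵢ| = 0.20 + 0.16 + 0.12 + 0.08 = 0.56
D = 1 − ½ × 0.56 = 1 − 0.280 = 0.7200

0.72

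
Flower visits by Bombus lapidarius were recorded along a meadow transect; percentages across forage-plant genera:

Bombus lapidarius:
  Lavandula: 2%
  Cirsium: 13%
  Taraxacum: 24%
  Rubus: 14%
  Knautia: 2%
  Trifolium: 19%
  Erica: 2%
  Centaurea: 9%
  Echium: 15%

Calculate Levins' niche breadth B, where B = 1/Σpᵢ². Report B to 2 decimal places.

Convert percentages to proportions (divide by 100).
Σpᵢ² = 0.02² + 0.13² + 0.24² + 0.14² + 0.02² + 0.19² + 0.02² + 0.09² + 0.15² = 0.0004 + 0.0169 + 0.0576 + 0.0196 + 0.0004 + 0.0361 + 0.0004 + 0.0081 + 0.0225 = 0.1620
B = 1 / 0.1620 = 6.1728

6.17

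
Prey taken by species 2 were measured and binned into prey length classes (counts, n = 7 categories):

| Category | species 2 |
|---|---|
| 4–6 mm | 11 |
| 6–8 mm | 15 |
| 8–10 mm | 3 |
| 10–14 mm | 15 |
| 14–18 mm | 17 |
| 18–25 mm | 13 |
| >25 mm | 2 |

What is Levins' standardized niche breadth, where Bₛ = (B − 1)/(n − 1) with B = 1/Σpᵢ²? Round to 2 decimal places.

Proportions for species 2 (n=76): 11/76=0.1447, 15/76=0.1974, 3/76=0.0395, 15/76=0.1974, 17/76=0.2237, 13/76=0.1711, 2/76=0.0263
Σpᵢ² = 0.1447² + 0.1974² + 0.0395² + 0.1974² + 0.2237² + 0.1711² + 0.0263² = 0.020938 + 0.038967 + 0.001560 + 0.038967 + 0.050042 + 0.029275 + 0.000692 = 0.180441
B = 1 / 0.180441 = 5.5420
Bₛ = (B − 1)/(n − 1) = (5.5420 − 1)/(7 − 1) = 4.5420/6 = 0.7570

0.76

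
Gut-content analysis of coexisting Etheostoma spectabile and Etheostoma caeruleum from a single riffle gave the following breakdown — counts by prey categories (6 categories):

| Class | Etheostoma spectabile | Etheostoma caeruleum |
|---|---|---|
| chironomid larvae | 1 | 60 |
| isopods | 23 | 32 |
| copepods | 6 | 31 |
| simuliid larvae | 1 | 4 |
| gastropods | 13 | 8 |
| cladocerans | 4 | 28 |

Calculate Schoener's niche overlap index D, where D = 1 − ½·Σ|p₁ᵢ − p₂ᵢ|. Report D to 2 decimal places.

0.50

Proportions for Etheostoma spectabile (n=48): 1/48=0.0208, 23/48=0.4792, 6/48=0.1250, 1/48=0.0208, 13/48=0.2708, 4/48=0.0833
Proportions for Etheostoma caeruleum (n=163): 60/163=0.3681, 32/163=0.1963, 31/163=0.1902, 4/163=0.0245, 8/163=0.0491, 28/163=0.1718
Σ|p₁ᵢ − p₂ᵢ| = 0.3473 + 0.2829 + 0.0652 + 0.0037 + 0.2217 + 0.0885 = 1.0093
D = 1 − ½ × 1.0093 = 1 − 0.50465 = 0.49535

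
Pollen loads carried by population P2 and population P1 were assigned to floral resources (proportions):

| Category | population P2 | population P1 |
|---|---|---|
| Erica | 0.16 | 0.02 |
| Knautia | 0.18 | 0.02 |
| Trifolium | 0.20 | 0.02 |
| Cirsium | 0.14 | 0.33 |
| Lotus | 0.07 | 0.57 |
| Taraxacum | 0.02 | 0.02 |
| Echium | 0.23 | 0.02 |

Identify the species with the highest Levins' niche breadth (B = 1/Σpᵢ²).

Σp_P2ᵢ² = 0.16² + 0.18² + 0.20² + 0.14² + 0.07² + 0.02² + 0.23² = 0.0256 + 0.0324 + 0.0400 + 0.0196 + 0.0049 + 0.0004 + 0.0529 = 0.1758
B_P2 = 1 / 0.1758 = 5.6883
Σp_P1ᵢ² = 0.02² + 0.02² + 0.02² + 0.33² + 0.57² + 0.02² + 0.02² = 0.0004 + 0.0004 + 0.0004 + 0.1089 + 0.3249 + 0.0004 + 0.0004 = 0.4358
B_P1 = 1 / 0.4358 = 2.2946
Highest B → broadest niche (most generalist): population P2 (B = 5.69).

population P2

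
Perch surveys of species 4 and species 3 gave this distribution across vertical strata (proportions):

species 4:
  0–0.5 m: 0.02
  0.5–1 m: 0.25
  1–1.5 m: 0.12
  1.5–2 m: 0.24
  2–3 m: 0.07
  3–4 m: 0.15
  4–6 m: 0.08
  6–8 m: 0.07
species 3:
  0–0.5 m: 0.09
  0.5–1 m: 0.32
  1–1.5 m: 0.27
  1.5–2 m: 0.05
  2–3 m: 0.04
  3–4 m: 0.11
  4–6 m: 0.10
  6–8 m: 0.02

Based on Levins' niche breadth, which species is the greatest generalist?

species 4

Σp_4ᵢ² = 0.02² + 0.25² + 0.12² + 0.24² + 0.07² + 0.15² + 0.08² + 0.07² = 0.0004 + 0.0625 + 0.0144 + 0.0576 + 0.0049 + 0.0225 + 0.0064 + 0.0049 = 0.1736
B_4 = 1 / 0.1736 = 5.7604
Σp_3ᵢ² = 0.09² + 0.32² + 0.27² + 0.05² + 0.04² + 0.11² + 0.10² + 0.02² = 0.0081 + 0.1024 + 0.0729 + 0.0025 + 0.0016 + 0.0121 + 0.0100 + 0.0004 = 0.2100
B_3 = 1 / 0.2100 = 4.7619
Highest B → broadest niche (most generalist): species 4 (B = 5.76).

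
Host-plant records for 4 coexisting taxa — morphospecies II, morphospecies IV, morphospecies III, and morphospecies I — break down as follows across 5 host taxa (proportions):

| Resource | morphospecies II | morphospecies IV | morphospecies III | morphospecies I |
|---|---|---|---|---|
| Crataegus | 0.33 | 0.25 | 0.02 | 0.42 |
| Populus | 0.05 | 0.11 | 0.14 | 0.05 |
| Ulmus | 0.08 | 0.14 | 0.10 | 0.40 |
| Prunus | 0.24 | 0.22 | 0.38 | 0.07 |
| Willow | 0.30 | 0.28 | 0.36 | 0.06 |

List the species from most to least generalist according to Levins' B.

Σp_IIᵢ² = 0.33² + 0.05² + 0.08² + 0.24² + 0.30² = 0.1089 + 0.0025 + 0.0064 + 0.0576 + 0.0900 = 0.2654
B_II = 1 / 0.2654 = 3.7679
Σp_IVᵢ² = 0.25² + 0.11² + 0.14² + 0.22² + 0.28² = 0.0625 + 0.0121 + 0.0196 + 0.0484 + 0.0784 = 0.2210
B_IV = 1 / 0.2210 = 4.5249
Σp_IIIᵢ² = 0.02² + 0.14² + 0.10² + 0.38² + 0.36² = 0.0004 + 0.0196 + 0.0100 + 0.1444 + 0.1296 = 0.3040
B_III = 1 / 0.3040 = 3.2895
Σp_Iᵢ² = 0.42² + 0.05² + 0.40² + 0.07² + 0.06² = 0.1764 + 0.0025 + 0.1600 + 0.0049 + 0.0036 = 0.3474
B_I = 1 / 0.3474 = 2.8785
Ranking by B (broadest → narrowest): morphospecies IV (4.52) > morphospecies II (3.77) > morphospecies III (3.29) > morphospecies I (2.88)

morphospecies IV > morphospecies II > morphospecies III > morphospecies I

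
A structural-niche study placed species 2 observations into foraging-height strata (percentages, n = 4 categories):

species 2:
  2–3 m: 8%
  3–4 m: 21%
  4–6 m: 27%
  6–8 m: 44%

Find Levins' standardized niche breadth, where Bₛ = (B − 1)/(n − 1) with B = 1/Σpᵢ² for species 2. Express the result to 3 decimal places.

Convert percentages to proportions (divide by 100).
Σpᵢ² = 0.08² + 0.21² + 0.27² + 0.44² = 0.0064 + 0.0441 + 0.0729 + 0.1936 = 0.3170
B = 1 / 0.3170 = 3.15457
Bₛ = (B − 1)/(n − 1) = (3.15457 − 1)/(4 − 1) = 2.15457/3 = 0.71819

0.718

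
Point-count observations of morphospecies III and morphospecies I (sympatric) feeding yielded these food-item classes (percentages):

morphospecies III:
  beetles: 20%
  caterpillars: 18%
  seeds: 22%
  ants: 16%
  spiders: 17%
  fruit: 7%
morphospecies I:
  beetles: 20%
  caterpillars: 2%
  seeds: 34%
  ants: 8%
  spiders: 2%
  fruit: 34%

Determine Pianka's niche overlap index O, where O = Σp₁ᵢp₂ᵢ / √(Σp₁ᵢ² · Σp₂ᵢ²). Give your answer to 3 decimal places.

Convert percentages to proportions (divide by 100).
Σ p₁ᵢp₂ᵢ = 0.0400 + 0.0036 + 0.0748 + 0.0128 + 0.0034 + 0.0238 = 0.1584
Σp_1ᵢ² = 0.20² + 0.18² + 0.22² + 0.16² + 0.17² + 0.07² = 0.0400 + 0.0324 + 0.0484 + 0.0256 + 0.0289 + 0.0049 = 0.1802
Σp_2ᵢ² = 0.20² + 0.02² + 0.34² + 0.08² + 0.02² + 0.34² = 0.0400 + 0.0004 + 0.1156 + 0.0064 + 0.0004 + 0.1156 = 0.2784
O = 0.1584 / √(0.1802 × 0.2784) = 0.1584 / 0.223981 = 0.70720

0.707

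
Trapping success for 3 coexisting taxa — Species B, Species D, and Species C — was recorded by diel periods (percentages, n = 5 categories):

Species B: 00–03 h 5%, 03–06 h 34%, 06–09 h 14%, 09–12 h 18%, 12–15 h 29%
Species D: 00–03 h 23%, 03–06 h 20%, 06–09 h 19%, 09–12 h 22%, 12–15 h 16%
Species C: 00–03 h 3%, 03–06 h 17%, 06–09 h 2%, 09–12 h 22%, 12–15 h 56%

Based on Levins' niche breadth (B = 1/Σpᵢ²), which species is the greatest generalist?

Convert percentages to proportions (divide by 100).
Σp_Bᵢ² = 0.05² + 0.34² + 0.14² + 0.18² + 0.29² = 0.0025 + 0.1156 + 0.0196 + 0.0324 + 0.0841 = 0.2542
B_B = 1 / 0.2542 = 3.9339
Σp_Dᵢ² = 0.23² + 0.20² + 0.19² + 0.22² + 0.16² = 0.0529 + 0.0400 + 0.0361 + 0.0484 + 0.0256 = 0.2030
B_D = 1 / 0.2030 = 4.9261
Σp_Cᵢ² = 0.03² + 0.17² + 0.02² + 0.22² + 0.56² = 0.0009 + 0.0289 + 0.0004 + 0.0484 + 0.3136 = 0.3922
B_C = 1 / 0.3922 = 2.5497
Highest B → broadest niche (most generalist): Species D (B = 4.93).

Species D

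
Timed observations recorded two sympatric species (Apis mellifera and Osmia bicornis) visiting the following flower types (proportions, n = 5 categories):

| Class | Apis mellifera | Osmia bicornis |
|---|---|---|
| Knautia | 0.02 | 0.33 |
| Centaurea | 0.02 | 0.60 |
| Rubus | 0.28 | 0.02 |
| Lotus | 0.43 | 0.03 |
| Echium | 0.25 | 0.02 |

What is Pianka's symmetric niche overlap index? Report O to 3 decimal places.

Σ p₁ᵢp₂ᵢ = 0.0066 + 0.0120 + 0.0056 + 0.0129 + 0.0050 = 0.0421
Σp_1ᵢ² = 0.02² + 0.02² + 0.28² + 0.43² + 0.25² = 0.0004 + 0.0004 + 0.0784 + 0.1849 + 0.0625 = 0.3266
Σp_2ᵢ² = 0.33² + 0.60² + 0.02² + 0.03² + 0.02² = 0.1089 + 0.3600 + 0.0004 + 0.0009 + 0.0004 = 0.4706
O = 0.0421 / √(0.3266 × 0.4706) = 0.0421 / 0.392043 = 0.10739

0.107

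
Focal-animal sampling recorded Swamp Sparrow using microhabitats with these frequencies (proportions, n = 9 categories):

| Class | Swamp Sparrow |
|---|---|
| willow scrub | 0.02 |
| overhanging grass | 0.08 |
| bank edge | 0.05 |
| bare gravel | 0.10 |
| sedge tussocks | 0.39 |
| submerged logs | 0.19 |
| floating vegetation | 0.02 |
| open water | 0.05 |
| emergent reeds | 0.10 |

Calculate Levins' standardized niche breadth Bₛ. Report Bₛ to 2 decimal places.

Σpᵢ² = 0.02² + 0.08² + 0.05² + 0.10² + 0.39² + 0.19² + 0.02² + 0.05² + 0.10² = 0.0004 + 0.0064 + 0.0025 + 0.0100 + 0.1521 + 0.0361 + 0.0004 + 0.0025 + 0.0100 = 0.2204
B = 1 / 0.2204 = 4.5372
Bₛ = (B − 1)/(n − 1) = (4.5372 − 1)/(9 − 1) = 3.5372/8 = 0.4422

0.44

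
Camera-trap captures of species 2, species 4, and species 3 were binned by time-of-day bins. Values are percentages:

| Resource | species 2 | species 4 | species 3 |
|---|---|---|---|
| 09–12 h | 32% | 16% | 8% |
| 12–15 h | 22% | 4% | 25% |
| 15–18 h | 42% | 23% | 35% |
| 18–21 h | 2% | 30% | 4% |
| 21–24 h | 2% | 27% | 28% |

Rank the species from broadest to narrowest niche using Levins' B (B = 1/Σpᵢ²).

species 4 > species 3 > species 2

Convert percentages to proportions (divide by 100).
Σp_2ᵢ² = 0.32² + 0.22² + 0.42² + 0.02² + 0.02² = 0.1024 + 0.0484 + 0.1764 + 0.0004 + 0.0004 = 0.3280
B_2 = 1 / 0.3280 = 3.0488
Σp_4ᵢ² = 0.16² + 0.04² + 0.23² + 0.30² + 0.27² = 0.0256 + 0.0016 + 0.0529 + 0.0900 + 0.0729 = 0.2430
B_4 = 1 / 0.2430 = 4.1152
Σp_3ᵢ² = 0.08² + 0.25² + 0.35² + 0.04² + 0.28² = 0.0064 + 0.0625 + 0.1225 + 0.0016 + 0.0784 = 0.2714
B_3 = 1 / 0.2714 = 3.6846
Ranking by B (broadest → narrowest): species 4 (4.12) > species 3 (3.68) > species 2 (3.05)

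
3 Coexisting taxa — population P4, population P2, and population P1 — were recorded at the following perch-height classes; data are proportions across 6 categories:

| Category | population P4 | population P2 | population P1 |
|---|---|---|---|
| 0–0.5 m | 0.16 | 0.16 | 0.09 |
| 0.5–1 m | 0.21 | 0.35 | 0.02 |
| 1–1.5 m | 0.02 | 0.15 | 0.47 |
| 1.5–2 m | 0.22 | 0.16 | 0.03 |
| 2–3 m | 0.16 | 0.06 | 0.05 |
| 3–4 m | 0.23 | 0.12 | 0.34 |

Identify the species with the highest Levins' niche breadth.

Σp_P4ᵢ² = 0.16² + 0.21² + 0.02² + 0.22² + 0.16² + 0.23² = 0.0256 + 0.0441 + 0.0004 + 0.0484 + 0.0256 + 0.0529 = 0.1970
B_P4 = 1 / 0.1970 = 5.0761
Σp_P2ᵢ² = 0.16² + 0.35² + 0.15² + 0.16² + 0.06² + 0.12² = 0.0256 + 0.1225 + 0.0225 + 0.0256 + 0.0036 + 0.0144 = 0.2142
B_P2 = 1 / 0.2142 = 4.6685
Σp_P1ᵢ² = 0.09² + 0.02² + 0.47² + 0.03² + 0.05² + 0.34² = 0.0081 + 0.0004 + 0.2209 + 0.0009 + 0.0025 + 0.1156 = 0.3484
B_P1 = 1 / 0.3484 = 2.8703
Highest B → broadest niche (most generalist): population P4 (B = 5.08).

population P4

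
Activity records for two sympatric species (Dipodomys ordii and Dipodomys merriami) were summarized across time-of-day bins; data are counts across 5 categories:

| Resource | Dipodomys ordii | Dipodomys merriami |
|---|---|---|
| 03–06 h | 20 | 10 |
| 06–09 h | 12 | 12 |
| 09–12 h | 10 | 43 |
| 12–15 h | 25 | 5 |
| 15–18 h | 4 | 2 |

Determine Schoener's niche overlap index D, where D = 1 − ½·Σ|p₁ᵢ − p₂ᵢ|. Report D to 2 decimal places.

Proportions for Dipodomys ordii (n=71): 20/71=0.2817, 12/71=0.1690, 10/71=0.1408, 25/71=0.3521, 4/71=0.0563
Proportions for Dipodomys merriami (n=72): 10/72=0.1389, 12/72=0.1667, 43/72=0.5972, 5/72=0.0694, 2/72=0.0278
Σ|p₁ᵢ − p₂ᵢ| = 0.1428 + 0.0023 + 0.4564 + 0.2827 + 0.0285 = 0.9127
D = 1 − ½ × 0.9127 = 1 − 0.45635 = 0.54365

0.54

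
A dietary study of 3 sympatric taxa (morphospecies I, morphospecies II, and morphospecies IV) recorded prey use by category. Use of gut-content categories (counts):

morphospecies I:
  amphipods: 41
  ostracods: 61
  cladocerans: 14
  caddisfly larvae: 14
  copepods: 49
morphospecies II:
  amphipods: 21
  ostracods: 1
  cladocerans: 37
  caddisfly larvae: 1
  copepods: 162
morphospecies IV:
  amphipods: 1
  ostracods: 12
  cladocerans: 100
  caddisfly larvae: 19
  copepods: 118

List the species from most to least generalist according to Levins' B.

morphospecies I > morphospecies IV > morphospecies II

Proportions for morphospecies I (n=179): 41/179=0.2291, 61/179=0.3408, 14/179=0.0782, 14/179=0.0782, 49/179=0.2737
Proportions for morphospecies II (n=222): 21/222=0.0946, 1/222=0.0045, 37/222=0.1667, 1/222=0.0045, 162/222=0.7297
Proportions for morphospecies IV (n=250): 1/250=0.0040, 12/250=0.0480, 100/250=0.4000, 19/250=0.0760, 118/250=0.4720
Σp_Iᵢ² = 0.2291² + 0.3408² + 0.0782² + 0.0782² + 0.2737² = 0.052487 + 0.116145 + 0.006115 + 0.006115 + 0.074912 = 0.255774
B_I = 1 / 0.255774 = 3.9097
Σp_IIᵢ² = 0.0946² + 0.0045² + 0.1667² + 0.0045² + 0.7297² = 0.008949 + 0.000020 + 0.027789 + 0.000020 + 0.532462 = 0.569240
B_II = 1 / 0.569240 = 1.7567
Σp_IVᵢ² = 0.0040² + 0.0480² + 0.4000² + 0.0760² + 0.4720² = 0.000016 + 0.002304 + 0.160000 + 0.005776 + 0.222784 = 0.390880
B_IV = 1 / 0.390880 = 2.5583
Ranking by B (broadest → narrowest): morphospecies I (3.91) > morphospecies IV (2.56) > morphospecies II (1.76)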